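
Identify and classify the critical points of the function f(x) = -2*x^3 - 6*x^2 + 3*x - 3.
f'(x) = -6*x^2 - 12*x + 3

Solve f'(x) = 0:
  Factor: -6*x^2 - 12*x + 3 = -3*(2*x^2 + 4*x - 1); 2*x^2 + 4*x - 1 = 0 has no rational roots; quadratic formula: x = (-4 ± √24)/4.
  ⇒ x = -sqrt(6)/2 - 1 ≈ -2.2247, -1 + sqrt(6)/2 ≈ 0.2247

f''(x) = -12*x - 12
Second-derivative test at each critical point:
  f''(-2.2247) = 14.6969 > 0 → local minimum
  f''(0.2247) = -14.6969 < 0 → local maximum

Critical points: x = -sqrt(6)/2 - 1 ≈ -2.2247 (local minimum); x = -1 + sqrt(6)/2 ≈ 0.2247 (local maximum)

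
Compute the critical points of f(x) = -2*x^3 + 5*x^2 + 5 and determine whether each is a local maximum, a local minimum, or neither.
f'(x) = 2*x*(5 - 3*x)

Solve f'(x) = 0:
  Factor: -6*x^2 + 10*x = -2*x*(3*x - 5) = 0.
  ⇒ x = 0, 5/3

f''(x) = 10 - 12*x
Second-derivative test at each critical point:
  f''(0) = 10 > 0 → local minimum
  f''(5/3) = -10 < 0 → local maximum

Critical points: x = 0 (local minimum); x = 5/3 (local maximum)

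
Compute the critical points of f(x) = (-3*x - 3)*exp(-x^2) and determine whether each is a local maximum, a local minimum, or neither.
f'(x) = 3*(2*x*(x + 1) - 1)*exp(-x^2)

Solve f'(x) = 0:
  f'(x) = (6*x^2 + 6*x - 3)·exp(-x^2) and exp(-x^2) > 0 for every x, so f'(x) = 0 ⇔ 6*x^2 + 6*x - 3 = 0.
  Factor: 6*x^2 + 6*x - 3 = 3*(2*x^2 + 2*x - 1); 2*x^2 + 2*x - 1 = 0 has no rational roots; quadratic formula: x = (-2 ± √12)/4.
  ⇒ x = -sqrt(3)/2 - 1/2 ≈ -1.3660, -1/2 + sqrt(3)/2 ≈ 0.3660

f''(x) = 6*(-2*x^2*(x + 1) + 3*x + 1)*exp(-x^2)
Second-derivative test at each critical point:
  f''(-1.3660) = -1.6081 < 0 → local maximum
  f''(0.3660) = 9.0892 > 0 → local minimum

Critical points: x = -sqrt(3)/2 - 1/2 ≈ -1.3660 (local maximum); x = -1/2 + sqrt(3)/2 ≈ 0.3660 (local minimum)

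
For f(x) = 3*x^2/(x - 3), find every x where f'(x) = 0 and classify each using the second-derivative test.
f'(x) = 3*x*(x - 6)/(x^2 - 6*x + 9)

Solve f'(x) = 0:
  f'(x) = 3*x*(x - 6)/(x - 3)^2; the denominator is positive wherever f is defined, so f'(x) = 0 ⇔ 3*x^2 - 18*x = 0.
  Factor: 3*x^2 - 18*x = 3*x*(x - 6) = 0.
  ⇒ x = 0, 6

f''(x) = 54/(x^3 - 9*x^2 + 27*x - 27)
Second-derivative test at each critical point:
  f''(0) = -2 < 0 → local maximum
  f''(6) = 2 > 0 → local minimum

Critical points: x = 0 (local maximum); x = 6 (local minimum)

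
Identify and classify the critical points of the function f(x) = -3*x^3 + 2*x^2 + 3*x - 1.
f'(x) = -9*x^2 + 4*x + 3

Solve f'(x) = 0:
  9*x^2 - 4*x - 3 = 0 has no rational roots; quadratic formula: x = (4 ± √124)/18.
  ⇒ x = 2/9 - sqrt(31)/9 ≈ -0.3964, 2/9 + sqrt(31)/9 ≈ 0.8409

f''(x) = 4 - 18*x
Second-derivative test at each critical point:
  f''(-0.3964) = 11.1355 > 0 → local minimum
  f''(0.8409) = -11.1355 < 0 → local maximum

Critical points: x = 2/9 - sqrt(31)/9 ≈ -0.3964 (local minimum); x = 2/9 + sqrt(31)/9 ≈ 0.8409 (local maximum)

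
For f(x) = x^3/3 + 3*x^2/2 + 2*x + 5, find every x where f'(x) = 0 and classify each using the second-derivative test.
f'(x) = x^2 + 3*x + 2

Solve f'(x) = 0:
  Factor: x^2 + 3*x + 2 = (x + 1)*(x + 2) = 0.
  ⇒ x = -2, -1

f''(x) = 2*x + 3
Second-derivative test at each critical point:
  f''(-2) = -1 < 0 → local maximum
  f''(-1) = 1 > 0 → local minimum

Critical points: x = -2 (local maximum); x = -1 (local minimum)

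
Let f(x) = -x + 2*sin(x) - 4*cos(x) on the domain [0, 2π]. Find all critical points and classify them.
f'(x) = 4*sin(x) + 2*cos(x) - 1

Solve f'(x) = 0 on [0, 2π]:
  f'(x) = 0 ⇔ 4*sin(x) + 2*cos(x) = 1. Write the left side as R·cos(x + φ) with R = √(2² + (-4)²) = 2*sqrt(5), cos φ = sqrt(5)/5, sin φ = -2*sqrt(5)/5; then cos(x + φ) = sqrt(5)/10. Solve for x and keep the solutions lying in [0, 2π].
  ⇒ x = atan((2 + sqrt(19))/(1 - 2*sqrt(19))) + pi ≈ 2.4524, atan((2 - sqrt(19))/(1 + 2*sqrt(19))) + 2*pi ≈ 6.0451

f''(x) = -2*sin(x) + 4*cos(x)
Second-derivative test at each critical point:
  f''(2.4524) = -4.3589 < 0 → local maximum
  f''(6.0451) = 4.3589 > 0 → local minimum

Critical points: x = atan((2 + sqrt(19))/(1 - 2*sqrt(19))) + pi ≈ 2.4524 (local maximum); x = atan((2 - sqrt(19))/(1 + 2*sqrt(19))) + 2*pi ≈ 6.0451 (local minimum)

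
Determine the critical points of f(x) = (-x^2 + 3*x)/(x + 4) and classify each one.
f'(x) = (-x^2 - 8*x + 12)/(x^2 + 8*x + 16)

Solve f'(x) = 0:
  f'(x) = -(x^2 + 8*x - 12)/(x + 4)^2; the denominator is positive wherever f is defined, so f'(x) = 0 ⇔ -x^2 - 8*x + 12 = 0.
  x^2 + 8*x - 12 = 0 has no rational roots; quadratic formula: x = (-8 ± √112)/2.
  ⇒ x = -2*sqrt(7) - 4 ≈ -9.2915, -4 + 2*sqrt(7) ≈ 1.2915

f''(x) = -56/(x^3 + 12*x^2 + 48*x + 64)
Second-derivative test at each critical point:
  f''(-9.2915) = 0.3780 > 0 → local minimum
  f''(1.2915) = -0.3780 < 0 → local maximum

Critical points: x = -2*sqrt(7) - 4 ≈ -9.2915 (local minimum); x = -4 + 2*sqrt(7) ≈ 1.2915 (local maximum)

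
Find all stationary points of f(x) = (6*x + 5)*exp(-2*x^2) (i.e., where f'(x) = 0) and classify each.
f'(x) = 2*(-2*x*(6*x + 5) + 3)*exp(-2*x^2)

Solve f'(x) = 0:
  f'(x) = (-24*x^2 - 20*x + 6)·exp(-2*x^2) and exp(-2*x^2) > 0 for every x, so f'(x) = 0 ⇔ -24*x^2 - 20*x + 6 = 0.
  Factor: -24*x^2 - 20*x + 6 = -2*(12*x^2 + 10*x - 3); 12*x^2 + 10*x - 3 = 0 has no rational roots; quadratic formula: x = (-10 ± √244)/24.
  ⇒ x = -sqrt(61)/12 - 5/12 ≈ -1.0675, -5/12 + sqrt(61)/12 ≈ 0.2342

f''(x) = 4*(4*x^2*(6*x + 5) - 18*x - 5)*exp(-2*x^2)
Second-derivative test at each critical point:
  f''(-1.0675) = 3.1980 > 0 → local minimum
  f''(0.2342) = -27.9955 < 0 → local maximum

Critical points: x = -sqrt(61)/12 - 5/12 ≈ -1.0675 (local minimum); x = -5/12 + sqrt(61)/12 ≈ 0.2342 (local maximum)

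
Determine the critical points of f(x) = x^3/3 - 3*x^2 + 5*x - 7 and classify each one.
f'(x) = x^2 - 6*x + 5

Solve f'(x) = 0:
  Factor: x^2 - 6*x + 5 = (x - 5)*(x - 1) = 0.
  ⇒ x = 1, 5

f''(x) = 2*x - 6
Second-derivative test at each critical point:
  f''(1) = -4 < 0 → local maximum
  f''(5) = 4 > 0 → local minimum

Critical points: x = 1 (local maximum); x = 5 (local minimum)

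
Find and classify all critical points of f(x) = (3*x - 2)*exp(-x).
f'(x) = (5 - 3*x)*exp(-x)

Solve f'(x) = 0:
  f'(x) = (5 - 3*x)·exp(-x) and exp(-x) > 0 for every x, so f'(x) = 0 ⇔ 5 - 3*x = 0.
  5 - 3*x = 0.
  ⇒ x = 5/3

f''(x) = (3*x - 8)*exp(-x)
Second-derivative test at each critical point:
  f''(5/3) = -0.5666 < 0 → local maximum

Critical points: x = 5/3 (local maximum)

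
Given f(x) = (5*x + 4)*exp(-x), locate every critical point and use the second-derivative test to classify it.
f'(x) = (1 - 5*x)*exp(-x)

Solve f'(x) = 0:
  f'(x) = (1 - 5*x)·exp(-x) and exp(-x) > 0 for every x, so f'(x) = 0 ⇔ 1 - 5*x = 0.
  1 - 5*x = 0.
  ⇒ x = 1/5

f''(x) = (5*x - 6)*exp(-x)
Second-derivative test at each critical point:
  f''(1/5) = -4.0937 < 0 → local maximum

Critical points: x = 1/5 (local maximum)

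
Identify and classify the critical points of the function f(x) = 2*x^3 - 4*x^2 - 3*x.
f'(x) = 6*x^2 - 8*x - 3

Solve f'(x) = 0:
  6*x^2 - 8*x - 3 = 0 has no rational roots; quadratic formula: x = (8 ± √136)/12.
  ⇒ x = 2/3 - sqrt(34)/6 ≈ -0.3052, 2/3 + sqrt(34)/6 ≈ 1.6385

f''(x) = 12*x - 8
Second-derivative test at each critical point:
  f''(-0.3052) = -11.6619 < 0 → local maximum
  f''(1.6385) = 11.6619 > 0 → local minimum

Critical points: x = 2/3 - sqrt(34)/6 ≈ -0.3052 (local maximum); x = 2/3 + sqrt(34)/6 ≈ 1.6385 (local minimum)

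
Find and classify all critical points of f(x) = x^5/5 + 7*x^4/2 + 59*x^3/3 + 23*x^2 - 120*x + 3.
f'(x) = x^4 + 14*x^3 + 59*x^2 + 46*x - 120

Solve f'(x) = 0:
  Factor: x^4 + 14*x^3 + 59*x^2 + 46*x - 120 = (x - 1)*(x + 4)*(x + 5)*(x + 6) = 0.
  ⇒ x = -6, -5, -4, 1

f''(x) = 4*x^3 + 42*x^2 + 118*x + 46
Second-derivative test at each critical point:
  f''(-6) = -14 < 0 → local maximum
  f''(-5) = 6 > 0 → local minimum
  f''(-4) = -10 < 0 → local maximum
  f''(1) = 210 > 0 → local minimum

Critical points: x = -6 (local maximum); x = -5 (local minimum); x = -4 (local maximum); x = 1 (local minimum)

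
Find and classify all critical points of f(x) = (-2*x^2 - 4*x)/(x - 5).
f'(x) = 2*(-x^2 + 10*x + 10)/(x^2 - 10*x + 25)

Solve f'(x) = 0:
  f'(x) = -2*(x^2 - 10*x - 10)/(x - 5)^2; the denominator is positive wherever f is defined, so f'(x) = 0 ⇔ -2*x^2 + 20*x + 20 = 0.
  Factor: -2*x^2 + 20*x + 20 = -2*(x^2 - 10*x - 10); x^2 - 10*x - 10 = 0 has no rational roots; quadratic formula: x = (10 ± √140)/2.
  ⇒ x = 5 - sqrt(35) ≈ -0.9161, 5 + sqrt(35) ≈ 10.9161

f''(x) = -140/(x^3 - 15*x^2 + 75*x - 125)
Second-derivative test at each critical point:
  f''(-0.9161) = 0.6761 > 0 → local minimum
  f''(10.9161) = -0.6761 < 0 → local maximum

Critical points: x = 5 - sqrt(35) ≈ -0.9161 (local minimum); x = 5 + sqrt(35) ≈ 10.9161 (local maximum)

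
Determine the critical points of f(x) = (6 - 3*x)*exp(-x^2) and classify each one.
f'(x) = 3*(2*x*(x - 2) - 1)*exp(-x^2)

Solve f'(x) = 0:
  f'(x) = (6*x^2 - 12*x - 3)·exp(-x^2) and exp(-x^2) > 0 for every x, so f'(x) = 0 ⇔ 6*x^2 - 12*x - 3 = 0.
  Factor: 6*x^2 - 12*x - 3 = 3*(2*x^2 - 4*x - 1); 2*x^2 - 4*x - 1 = 0 has no rational roots; quadratic formula: x = (4 ± √24)/4.
  ⇒ x = 1 - sqrt(6)/2 ≈ -0.2247, 1 + sqrt(6)/2 ≈ 2.2247

f''(x) = 6*(2*x^2*(2 - x) + 3*x - 2)*exp(-x^2)
Second-derivative test at each critical point:
  f''(-0.2247) = -13.9730 < 0 → local maximum
  f''(2.2247) = 0.1042 > 0 → local minimum

Critical points: x = 1 - sqrt(6)/2 ≈ -0.2247 (local maximum); x = 1 + sqrt(6)/2 ≈ 2.2247 (local minimum)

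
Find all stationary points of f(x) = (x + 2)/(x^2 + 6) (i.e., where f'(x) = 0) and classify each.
f'(x) = (x^2 - 2*x*(x + 2) + 6)/(x^2 + 6)^2

Solve f'(x) = 0:
  f'(x) = -(x^2 + 4*x - 6)/(x^2 + 6)^2; the denominator is positive wherever f is defined, so f'(x) = 0 ⇔ -x^2 - 4*x + 6 = 0.
  x^2 + 4*x - 6 = 0 has no rational roots; quadratic formula: x = (-4 ± √40)/2.
  ⇒ x = -sqrt(10) - 2 ≈ -5.1623, -2 + sqrt(10) ≈ 1.1623

f''(x) = 2*(4*x^2*(x + 2) - (3*x + 2)*(x^2 + 6))/(x^2 + 6)^3
Second-derivative test at each critical point:
  f''(-5.1623) = 0.0059 > 0 → local minimum
  f''(1.1623) = -0.1170 < 0 → local maximum

Critical points: x = -sqrt(10) - 2 ≈ -5.1623 (local minimum); x = -2 + sqrt(10) ≈ 1.1623 (local maximum)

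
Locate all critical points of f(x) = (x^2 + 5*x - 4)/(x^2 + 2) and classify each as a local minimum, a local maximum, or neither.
f'(x) = (-5*x^2 + 12*x + 10)/(x^4 + 4*x^2 + 4)

Solve f'(x) = 0:
  f'(x) = -(5*x^2 - 12*x - 10)/(x^2 + 2)^2; the denominator is positive wherever f is defined, so f'(x) = 0 ⇔ -5*x^2 + 12*x + 10 = 0.
  5*x^2 - 12*x - 10 = 0 has no rational roots; quadratic formula: x = (12 ± √344)/10.
  ⇒ x = 6/5 - sqrt(86)/5 ≈ -0.6547, 6/5 + sqrt(86)/5 ≈ 3.0547

f''(x) = 2*(5*x^3 - 18*x^2 - 30*x + 12)/(x^6 + 6*x^4 + 12*x^2 + 8)
Second-derivative test at each critical point:
  f''(-0.6547) = 3.1444 > 0 → local minimum
  f''(3.0547) = -0.1444 < 0 → local maximum

Critical points: x = 6/5 - sqrt(86)/5 ≈ -0.6547 (local minimum); x = 6/5 + sqrt(86)/5 ≈ 3.0547 (local maximum)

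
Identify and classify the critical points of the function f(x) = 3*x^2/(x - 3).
f'(x) = 3*x*(x - 6)/(x^2 - 6*x + 9)

Solve f'(x) = 0:
  f'(x) = 3*x*(x - 6)/(x - 3)^2; the denominator is positive wherever f is defined, so f'(x) = 0 ⇔ 3*x^2 - 18*x = 0.
  Factor: 3*x^2 - 18*x = 3*x*(x - 6) = 0.
  ⇒ x = 0, 6

f''(x) = 54/(x^3 - 9*x^2 + 27*x - 27)
Second-derivative test at each critical point:
  f''(0) = -2 < 0 → local maximum
  f''(6) = 2 > 0 → local minimum

Critical points: x = 0 (local maximum); x = 6 (local minimum)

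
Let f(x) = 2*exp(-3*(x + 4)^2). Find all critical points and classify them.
f'(x) = 12*(-x - 4)*exp(-3*(x + 4)^2)

Solve f'(x) = 0:
  f'(x) = (-12*x - 48)·exp(-3*(x + 4)^2) and exp(-3*(x + 4)^2) > 0 for every x, so f'(x) = 0 ⇔ -12*x - 48 = 0.
  Factor: -12*x - 48 = -12*(x + 4) = 0.
  ⇒ x = -4

f''(x) = 12*(6*(x + 4)^2 - 1)*exp(-3*(x + 4)^2)
Second-derivative test at each critical point:
  f''(-4) = -12 < 0 → local maximum

Critical points: x = -4 (local maximum)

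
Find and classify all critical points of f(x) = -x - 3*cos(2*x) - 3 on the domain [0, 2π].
f'(x) = 6*sin(2*x) - 1

Solve f'(x) = 0 on [0, 2π]:
  f'(x) = 0 ⇔ sin(2*x) = 1/6, i.e. 2*x = arcsin(1/6) + 2nπ or 2*x = π − arcsin(1/6) + 2nπ; keep the solutions lying in [0, 2π].
  ⇒ x = asin(1/6)/2 ≈ 0.0837, -asin(1/6)/2 + pi/2 ≈ 1.4871, asin(1/6)/2 + pi ≈ 3.2253, -asin(1/6)/2 + 3*pi/2 ≈ 4.6287

f''(x) = 12*cos(2*x)
Second-derivative test at each critical point:
  f''(0.0837) = 11.8322 > 0 → local minimum
  f''(1.4871) = -11.8322 < 0 → local maximum
  f''(3.2253) = 11.8322 > 0 → local minimum
  f''(4.6287) = -11.8322 < 0 → local maximum

Critical points: x = asin(1/6)/2 ≈ 0.0837 (local minimum); x = -asin(1/6)/2 + pi/2 ≈ 1.4871 (local maximum); x = asin(1/6)/2 + pi ≈ 3.2253 (local minimum); x = -asin(1/6)/2 + 3*pi/2 ≈ 4.6287 (local maximum)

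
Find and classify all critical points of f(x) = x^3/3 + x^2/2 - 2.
f'(x) = x*(x + 1)

Solve f'(x) = 0:
  Factor: x^2 + x = x*(x + 1) = 0.
  ⇒ x = -1, 0

f''(x) = 2*x + 1
Second-derivative test at each critical point:
  f''(-1) = -1 < 0 → local maximum
  f''(0) = 1 > 0 → local minimum

Critical points: x = -1 (local maximum); x = 0 (local minimum)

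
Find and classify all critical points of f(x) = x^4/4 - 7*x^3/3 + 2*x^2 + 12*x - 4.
f'(x) = x^3 - 7*x^2 + 4*x + 12

Solve f'(x) = 0:
  Factor: x^3 - 7*x^2 + 4*x + 12 = (x - 6)*(x - 2)*(x + 1) = 0.
  ⇒ x = -1, 2, 6

f''(x) = 3*x^2 - 14*x + 4
Second-derivative test at each critical point:
  f''(-1) = 21 > 0 → local minimum
  f''(2) = -12 < 0 → local maximum
  f''(6) = 28 > 0 → local minimum

Critical points: x = -1 (local minimum); x = 2 (local maximum); x = 6 (local minimum)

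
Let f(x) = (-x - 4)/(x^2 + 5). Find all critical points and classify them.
f'(x) = (-x^2 + 2*x*(x + 4) - 5)/(x^2 + 5)^2

Solve f'(x) = 0:
  f'(x) = (x^2 + 8*x - 5)/(x^2 + 5)^2; the denominator is positive wherever f is defined, so f'(x) = 0 ⇔ x^2 + 8*x - 5 = 0.
  x^2 + 8*x - 5 = 0 has no rational roots; quadratic formula: x = (-8 ± √84)/2.
  ⇒ x = -sqrt(21) - 4 ≈ -8.5826, -4 + sqrt(21) ≈ 0.5826

f''(x) = 2*(-4*x^2*(x + 4) + (3*x + 4)*(x^2 + 5))/(x^2 + 5)^3
Second-derivative test at each critical point:
  f''(-8.5826) = -0.0015 < 0 → local maximum
  f''(0.5826) = 0.3215 > 0 → local minimum

Critical points: x = -sqrt(21) - 4 ≈ -8.5826 (local maximum); x = -4 + sqrt(21) ≈ 0.5826 (local minimum)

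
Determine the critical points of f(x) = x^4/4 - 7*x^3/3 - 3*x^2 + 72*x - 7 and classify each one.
f'(x) = x^3 - 7*x^2 - 6*x + 72

Solve f'(x) = 0:
  Factor: x^3 - 7*x^2 - 6*x + 72 = (x - 6)*(x - 4)*(x + 3) = 0.
  ⇒ x = -3, 4, 6

f''(x) = 3*x^2 - 14*x - 6
Second-derivative test at each critical point:
  f''(-3) = 63 > 0 → local minimum
  f''(4) = -14 < 0 → local maximum
  f''(6) = 18 > 0 → local minimum

Critical points: x = -3 (local minimum); x = 4 (local maximum); x = 6 (local minimum)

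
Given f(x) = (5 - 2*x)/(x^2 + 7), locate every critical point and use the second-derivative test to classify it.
f'(x) = 2*(x^2 - 5*x - 7)/(x^4 + 14*x^2 + 49)

Solve f'(x) = 0:
  f'(x) = 2*(x^2 - 5*x - 7)/(x^2 + 7)^2; the denominator is positive wherever f is defined, so f'(x) = 0 ⇔ 2*x^2 - 10*x - 14 = 0.
  Factor: 2*x^2 - 10*x - 14 = 2*(x^2 - 5*x - 7); x^2 - 5*x - 7 = 0 has no rational roots; quadratic formula: x = (5 ± √53)/2.
  ⇒ x = 5/2 - sqrt(53)/2 ≈ -1.1401, 5/2 + sqrt(53)/2 ≈ 6.1401

f''(x) = 2*(4*x^2*(5 - 2*x) + (6*x - 5)*(x^2 + 7))/(x^2 + 7)^3
Second-derivative test at each critical point:
  f''(-1.1401) = -0.2114 < 0 → local maximum
  f''(6.1401) = 0.0073 > 0 → local minimum

Critical points: x = 5/2 - sqrt(53)/2 ≈ -1.1401 (local maximum); x = 5/2 + sqrt(53)/2 ≈ 6.1401 (local minimum)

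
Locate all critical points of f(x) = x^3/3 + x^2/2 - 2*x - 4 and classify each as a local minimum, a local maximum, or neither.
f'(x) = x^2 + x - 2

Solve f'(x) = 0:
  Factor: x^2 + x - 2 = (x - 1)*(x + 2) = 0.
  ⇒ x = -2, 1

f''(x) = 2*x + 1
Second-derivative test at each critical point:
  f''(-2) = -3 < 0 → local maximum
  f''(1) = 3 > 0 → local minimum

Critical points: x = -2 (local maximum); x = 1 (local minimum)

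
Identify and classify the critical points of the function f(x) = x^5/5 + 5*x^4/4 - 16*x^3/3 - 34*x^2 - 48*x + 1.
f'(x) = x^4 + 5*x^3 - 16*x^2 - 68*x - 48

Solve f'(x) = 0:
  Factor: x^4 + 5*x^3 - 16*x^2 - 68*x - 48 = (x - 4)*(x + 1)*(x + 2)*(x + 6) = 0.
  ⇒ x = -6, -2, -1, 4

f''(x) = 4*x^3 + 15*x^2 - 32*x - 68
Second-derivative test at each critical point:
  f''(-6) = -200 < 0 → local maximum
  f''(-2) = 24 > 0 → local minimum
  f''(-1) = -25 < 0 → local maximum
  f''(4) = 300 > 0 → local minimum

Critical points: x = -6 (local maximum); x = -2 (local minimum); x = -1 (local maximum); x = 4 (local minimum)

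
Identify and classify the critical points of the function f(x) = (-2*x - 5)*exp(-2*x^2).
f'(x) = 2*(2*x*(2*x + 5) - 1)*exp(-2*x^2)

Solve f'(x) = 0:
  f'(x) = (8*x^2 + 20*x - 2)·exp(-2*x^2) and exp(-2*x^2) > 0 for every x, so f'(x) = 0 ⇔ 8*x^2 + 20*x - 2 = 0.
  Factor: 8*x^2 + 20*x - 2 = 2*(4*x^2 + 10*x - 1); 4*x^2 + 10*x - 1 = 0 has no rational roots; quadratic formula: x = (-10 ± √116)/8.
  ⇒ x = -sqrt(29)/4 - 5/4 ≈ -2.5963, -5/4 + sqrt(29)/4 ≈ 0.0963

f''(x) = 4*(-8*x^3 - 20*x^2 + 6*x + 5)*exp(-2*x^2)
Second-derivative test at each critical point:
  f''(-2.5963) = -3.008e-05 < 0 → local maximum
  f''(0.0963) = 21.1449 > 0 → local minimum

Critical points: x = -sqrt(29)/4 - 5/4 ≈ -2.5963 (local maximum); x = -5/4 + sqrt(29)/4 ≈ 0.0963 (local minimum)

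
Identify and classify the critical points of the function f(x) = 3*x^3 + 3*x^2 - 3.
f'(x) = 3*x*(3*x + 2)

Solve f'(x) = 0:
  Factor: 9*x^2 + 6*x = 3*x*(3*x + 2) = 0.
  ⇒ x = -2/3, 0

f''(x) = 18*x + 6
Second-derivative test at each critical point:
  f''(-2/3) = -6 < 0 → local maximum
  f''(0) = 6 > 0 → local minimum

Critical points: x = -2/3 (local maximum); x = 0 (local minimum)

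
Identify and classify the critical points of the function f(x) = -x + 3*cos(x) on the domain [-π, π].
f'(x) = -3*sin(x) - 1

Solve f'(x) = 0 on [-π, π]:
  f'(x) = 0 ⇔ sin(x) = -1/3, i.e. x = arcsin(-1/3) + 2nπ or x = π − arcsin(-1/3) + 2nπ; keep the solutions lying in [-π, π].
  ⇒ x = -pi + asin(1/3) ≈ -2.8018, -asin(1/3) ≈ -0.3398

f''(x) = -3*cos(x)
Second-derivative test at each critical point:
  f''(-2.8018) = 2.8284 > 0 → local minimum
  f''(-0.3398) = -2.8284 < 0 → local maximum

Critical points: x = -pi + asin(1/3) ≈ -2.8018 (local minimum); x = -asin(1/3) ≈ -0.3398 (local maximum)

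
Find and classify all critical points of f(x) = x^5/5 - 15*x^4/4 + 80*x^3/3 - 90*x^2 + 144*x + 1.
f'(x) = x^4 - 15*x^3 + 80*x^2 - 180*x + 144

Solve f'(x) = 0:
  Factor: x^4 - 15*x^3 + 80*x^2 - 180*x + 144 = (x - 6)*(x - 4)*(x - 3)*(x - 2) = 0.
  ⇒ x = 2, 3, 4, 6

f''(x) = 4*x^3 - 45*x^2 + 160*x - 180
Second-derivative test at each critical point:
  f''(2) = -8 < 0 → local maximum
  f''(3) = 3 > 0 → local minimum
  f''(4) = -4 < 0 → local maximum
  f''(6) = 24 > 0 → local minimum

Critical points: x = 2 (local maximum); x = 3 (local minimum); x = 4 (local maximum); x = 6 (local minimum)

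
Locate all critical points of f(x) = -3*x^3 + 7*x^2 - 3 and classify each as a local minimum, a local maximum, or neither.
f'(x) = x*(14 - 9*x)

Solve f'(x) = 0:
  Factor: -9*x^2 + 14*x = -x*(9*x - 14) = 0.
  ⇒ x = 0, 14/9

f''(x) = 14 - 18*x
Second-derivative test at each critical point:
  f''(0) = 14 > 0 → local minimum
  f''(14/9) = -14 < 0 → local maximum

Critical points: x = 0 (local minimum); x = 14/9 (local maximum)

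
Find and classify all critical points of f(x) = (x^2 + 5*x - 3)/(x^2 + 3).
f'(x) = (-5*x^2 + 12*x + 15)/(x^4 + 6*x^2 + 9)

Solve f'(x) = 0:
  f'(x) = -(5*x^2 - 12*x - 15)/(x^2 + 3)^2; the denominator is positive wherever f is defined, so f'(x) = 0 ⇔ -5*x^2 + 12*x + 15 = 0.
  5*x^2 - 12*x - 15 = 0 has no rational roots; quadratic formula: x = (12 ± √444)/10.
  ⇒ x = 6/5 - sqrt(111)/5 ≈ -0.9071, 6/5 + sqrt(111)/5 ≈ 3.3071

f''(x) = 2*(5*x^3 - 18*x^2 - 45*x + 18)/(x^6 + 9*x^4 + 27*x^2 + 27)
Second-derivative test at each critical point:
  f''(-0.9071) = 1.4418 > 0 → local minimum
  f''(3.3071) = -0.1085 < 0 → local maximum

Critical points: x = 6/5 - sqrt(111)/5 ≈ -0.9071 (local minimum); x = 6/5 + sqrt(111)/5 ≈ 3.3071 (local maximum)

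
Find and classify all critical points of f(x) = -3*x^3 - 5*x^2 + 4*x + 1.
f'(x) = -9*x^2 - 10*x + 4

Solve f'(x) = 0:
  9*x^2 + 10*x - 4 = 0 has no rational roots; quadratic formula: x = (-10 ± √244)/18.
  ⇒ x = -sqrt(61)/9 - 5/9 ≈ -1.4234, -5/9 + sqrt(61)/9 ≈ 0.3122

f''(x) = -18*x - 10
Second-derivative test at each critical point:
  f''(-1.4234) = 15.6205 > 0 → local minimum
  f''(0.3122) = -15.6205 < 0 → local maximum

Critical points: x = -sqrt(61)/9 - 5/9 ≈ -1.4234 (local minimum); x = -5/9 + sqrt(61)/9 ≈ 0.3122 (local maximum)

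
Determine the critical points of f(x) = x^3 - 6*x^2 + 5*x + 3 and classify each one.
f'(x) = 3*x^2 - 12*x + 5

Solve f'(x) = 0:
  3*x^2 - 12*x + 5 = 0 has no rational roots; quadratic formula: x = (12 ± √84)/6.
  ⇒ x = 2 - sqrt(21)/3 ≈ 0.4725, sqrt(21)/3 + 2 ≈ 3.5275

f''(x) = 6*x - 12
Second-derivative test at each critical point:
  f''(0.4725) = -9.1652 < 0 → local maximum
  f''(3.5275) = 9.1652 > 0 → local minimum

Critical points: x = 2 - sqrt(21)/3 ≈ 0.4725 (local maximum); x = sqrt(21)/3 + 2 ≈ 3.5275 (local minimum)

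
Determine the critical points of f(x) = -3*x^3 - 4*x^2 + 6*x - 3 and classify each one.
f'(x) = -9*x^2 - 8*x + 6

Solve f'(x) = 0:
  9*x^2 + 8*x - 6 = 0 has no rational roots; quadratic formula: x = (-8 ± √280)/18.
  ⇒ x = -sqrt(70)/9 - 4/9 ≈ -1.3741, -4/9 + sqrt(70)/9 ≈ 0.4852

f''(x) = -18*x - 8
Second-derivative test at each critical point:
  f''(-1.3741) = 16.7332 > 0 → local minimum
  f''(0.4852) = -16.7332 < 0 → local maximum

Critical points: x = -sqrt(70)/9 - 4/9 ≈ -1.3741 (local minimum); x = -4/9 + sqrt(70)/9 ≈ 0.4852 (local maximum)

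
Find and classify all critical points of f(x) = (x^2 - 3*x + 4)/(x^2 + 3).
f'(x) = (3*x^2 - 2*x - 9)/(x^4 + 6*x^2 + 9)

Solve f'(x) = 0:
  f'(x) = (3*x^2 - 2*x - 9)/(x^2 + 3)^2; the denominator is positive wherever f is defined, so f'(x) = 0 ⇔ 3*x^2 - 2*x - 9 = 0.
  3*x^2 - 2*x - 9 = 0 has no rational roots; quadratic formula: x = (2 ± √112)/6.
  ⇒ x = 1/3 - 2*sqrt(7)/3 ≈ -1.4305, 1/3 + 2*sqrt(7)/3 ≈ 2.0972

f''(x) = 6*(-x^3 + x^2 + 9*x - 1)/(x^6 + 9*x^4 + 27*x^2 + 27)
Second-derivative test at each critical point:
  f''(-1.4305) = -0.4156 < 0 → local maximum
  f''(2.0972) = 0.1934 > 0 → local minimum

Critical points: x = 1/3 - 2*sqrt(7)/3 ≈ -1.4305 (local maximum); x = 1/3 + 2*sqrt(7)/3 ≈ 2.0972 (local minimum)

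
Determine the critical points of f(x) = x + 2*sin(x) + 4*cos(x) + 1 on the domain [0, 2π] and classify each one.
f'(x) = -4*sin(x) + 2*cos(x) + 1

Solve f'(x) = 0 on [0, 2π]:
  f'(x) = 0 ⇔ -4*sin(x) + 2*cos(x) = -1. Write the left side as R·cos(x + φ) with R = √(2² + 4²) = 2*sqrt(5), cos φ = sqrt(5)/5, sin φ = 2*sqrt(5)/5; then cos(x + φ) = -sqrt(5)/10. Solve for x and keep the solutions lying in [0, 2π].
  ⇒ x = atan((2 + sqrt(19))/(-1 + 2*sqrt(19))) ≈ 0.6892, atan((2 - sqrt(19))/(-2*sqrt(19) - 1)) + pi ≈ 3.3797

f''(x) = -2*sin(x) - 4*cos(x)
Second-derivative test at each critical point:
  f''(0.6892) = -4.3589 < 0 → local maximum
  f''(3.3797) = 4.3589 > 0 → local minimum

Critical points: x = atan((2 + sqrt(19))/(-1 + 2*sqrt(19))) ≈ 0.6892 (local maximum); x = atan((2 - sqrt(19))/(-2*sqrt(19) - 1)) + pi ≈ 3.3797 (local minimum)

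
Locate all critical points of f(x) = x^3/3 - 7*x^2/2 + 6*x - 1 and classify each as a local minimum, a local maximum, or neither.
f'(x) = x^2 - 7*x + 6

Solve f'(x) = 0:
  Factor: x^2 - 7*x + 6 = (x - 6)*(x - 1) = 0.
  ⇒ x = 1, 6

f''(x) = 2*x - 7
Second-derivative test at each critical point:
  f''(1) = -5 < 0 → local maximum
  f''(6) = 5 > 0 → local minimum

Critical points: x = 1 (local maximum); x = 6 (local minimum)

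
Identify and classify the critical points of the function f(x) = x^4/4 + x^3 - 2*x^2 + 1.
f'(x) = x*(x^2 + 3*x - 4)

Solve f'(x) = 0:
  Factor: x^3 + 3*x^2 - 4*x = x*(x - 1)*(x + 4) = 0.
  ⇒ x = -4, 0, 1

f''(x) = 3*x^2 + 6*x - 4
Second-derivative test at each critical point:
  f''(-4) = 20 > 0 → local minimum
  f''(0) = -4 < 0 → local maximum
  f''(1) = 5 > 0 → local minimum

Critical points: x = -4 (local minimum); x = 0 (local maximum); x = 1 (local minimum)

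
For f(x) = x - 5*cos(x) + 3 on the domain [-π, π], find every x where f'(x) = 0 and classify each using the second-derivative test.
f'(x) = 5*sin(x) + 1

Solve f'(x) = 0 on [-π, π]:
  f'(x) = 0 ⇔ sin(x) = -1/5, i.e. x = arcsin(-1/5) + 2nπ or x = π − arcsin(-1/5) + 2nπ; keep the solutions lying in [-π, π].
  ⇒ x = -pi + asin(1/5) ≈ -2.9402, -asin(1/5) ≈ -0.2014

f''(x) = 5*cos(x)
Second-derivative test at each critical point:
  f''(-2.9402) = -4.8990 < 0 → local maximum
  f''(-0.2014) = 4.8990 > 0 → local minimum

Critical points: x = -pi + asin(1/5) ≈ -2.9402 (local maximum); x = -asin(1/5) ≈ -0.2014 (local minimum)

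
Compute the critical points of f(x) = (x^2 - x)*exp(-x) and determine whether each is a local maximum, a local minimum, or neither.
f'(x) = (-x^2 + 3*x - 1)*exp(-x)

Solve f'(x) = 0:
  f'(x) = (-x^2 + 3*x - 1)·exp(-x) and exp(-x) > 0 for every x, so f'(x) = 0 ⇔ -x^2 + 3*x - 1 = 0.
  x^2 - 3*x + 1 = 0 has no rational roots; quadratic formula: x = (3 ± √5)/2.
  ⇒ x = 3/2 - sqrt(5)/2 ≈ 0.3820, sqrt(5)/2 + 3/2 ≈ 2.6180

f''(x) = (x^2 - 5*x + 4)*exp(-x)
Second-derivative test at each critical point:
  f''(0.3820) = 1.5262 > 0 → local minimum
  f''(2.6180) = -0.1631 < 0 → local maximum

Critical points: x = 3/2 - sqrt(5)/2 ≈ 0.3820 (local minimum); x = sqrt(5)/2 + 3/2 ≈ 2.6180 (local maximum)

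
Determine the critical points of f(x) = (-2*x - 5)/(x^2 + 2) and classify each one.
f'(x) = 2*(x^2 + 5*x - 2)/(x^4 + 4*x^2 + 4)

Solve f'(x) = 0:
  f'(x) = 2*(x^2 + 5*x - 2)/(x^2 + 2)^2; the denominator is positive wherever f is defined, so f'(x) = 0 ⇔ 2*x^2 + 10*x - 4 = 0.
  Factor: 2*x^2 + 10*x - 4 = 2*(x^2 + 5*x - 2); x^2 + 5*x - 2 = 0 has no rational roots; quadratic formula: x = (-5 ± √33)/2.
  ⇒ x = -sqrt(33)/2 - 5/2 ≈ -5.3723, -5/2 + sqrt(33)/2 ≈ 0.3723

f''(x) = 2*(-4*x^2*(2*x + 5) + (6*x + 5)*(x^2 + 2))/(x^2 + 2)^3
Second-derivative test at each critical point:
  f''(-5.3723) = -0.0121 < 0 → local maximum
  f''(0.3723) = 2.5121 > 0 → local minimum

Critical points: x = -sqrt(33)/2 - 5/2 ≈ -5.3723 (local maximum); x = -5/2 + sqrt(33)/2 ≈ 0.3723 (local minimum)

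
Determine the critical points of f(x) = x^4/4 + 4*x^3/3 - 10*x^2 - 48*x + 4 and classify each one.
f'(x) = x^3 + 4*x^2 - 20*x - 48

Solve f'(x) = 0:
  Factor: x^3 + 4*x^2 - 20*x - 48 = (x - 4)*(x + 2)*(x + 6) = 0.
  ⇒ x = -6, -2, 4

f''(x) = 3*x^2 + 8*x - 20
Second-derivative test at each critical point:
  f''(-6) = 40 > 0 → local minimum
  f''(-2) = -24 < 0 → local maximum
  f''(4) = 60 > 0 → local minimum

Critical points: x = -6 (local minimum); x = -2 (local maximum); x = 4 (local minimum)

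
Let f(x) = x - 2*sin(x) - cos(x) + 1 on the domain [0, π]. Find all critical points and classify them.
f'(x) = sin(x) - 2*cos(x) + 1

Solve f'(x) = 0 on [0, π]:
  f'(x) = 0 ⇔ sin(x) - 2*cos(x) = -1. Write the left side as R·cos(x + φ) with R = √((-2)² + (-1)²) = sqrt(5), cos φ = -2*sqrt(5)/5, sin φ = -sqrt(5)/5; then cos(x + φ) = -sqrt(5)/5. Solve for x and keep the solutions lying in [0, π].
  ⇒ x = atan(3/4) ≈ 0.6435

f''(x) = 2*sin(x) + cos(x)
Second-derivative test at each critical point:
  f''(0.6435) = 2 > 0 → local minimum

Critical points: x = atan(3/4) ≈ 0.6435 (local minimum)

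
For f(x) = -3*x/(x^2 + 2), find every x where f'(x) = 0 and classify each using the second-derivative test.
f'(x) = 3*(x^2 - 2)/(x^2 + 2)^2

Solve f'(x) = 0:
  f'(x) = 3*(x^2 - 2)/(x^2 + 2)^2; the denominator is positive wherever f is defined, so f'(x) = 0 ⇔ 3*x^2 - 6 = 0.
  Factor: 3*x^2 - 6 = 3*(x^2 - 2); x^2 - 2 = 0 has no rational roots; quadratic formula: x = (0 ± √8)/2.
  ⇒ x = -sqrt(2) ≈ -1.4142, sqrt(2) ≈ 1.4142

f''(x) = 6*x*(6 - x^2)/(x^2 + 2)^3
Second-derivative test at each critical point:
  f''(-1.4142) = -0.5303 < 0 → local maximum
  f''(1.4142) = 0.5303 > 0 → local minimum

Critical points: x = -sqrt(2) ≈ -1.4142 (local maximum); x = sqrt(2) ≈ 1.4142 (local minimum)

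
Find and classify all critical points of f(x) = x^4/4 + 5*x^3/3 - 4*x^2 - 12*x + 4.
f'(x) = x^3 + 5*x^2 - 8*x - 12

Solve f'(x) = 0:
  Factor: x^3 + 5*x^2 - 8*x - 12 = (x - 2)*(x + 1)*(x + 6) = 0.
  ⇒ x = -6, -1, 2

f''(x) = 3*x^2 + 10*x - 8
Second-derivative test at each critical point:
  f''(-6) = 40 > 0 → local minimum
  f''(-1) = -15 < 0 → local maximum
  f''(2) = 24 > 0 → local minimum

Critical points: x = -6 (local minimum); x = -1 (local maximum); x = 2 (local minimum)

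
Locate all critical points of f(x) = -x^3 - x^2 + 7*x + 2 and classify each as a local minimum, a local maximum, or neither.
f'(x) = -3*x^2 - 2*x + 7

Solve f'(x) = 0:
  3*x^2 + 2*x - 7 = 0 has no rational roots; quadratic formula: x = (-2 ± √88)/6.
  ⇒ x = -sqrt(22)/3 - 1/3 ≈ -1.8968, -1/3 + sqrt(22)/3 ≈ 1.2301

f''(x) = -6*x - 2
Second-derivative test at each critical point:
  f''(-1.8968) = 9.3808 > 0 → local minimum
  f''(1.2301) = -9.3808 < 0 → local maximum

Critical points: x = -sqrt(22)/3 - 1/3 ≈ -1.8968 (local minimum); x = -1/3 + sqrt(22)/3 ≈ 1.2301 (local maximum)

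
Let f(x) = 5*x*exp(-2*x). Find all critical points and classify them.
f'(x) = 5*(1 - 2*x)*exp(-2*x)

Solve f'(x) = 0:
  f'(x) = (5 - 10*x)·exp(-2*x) and exp(-2*x) > 0 for every x, so f'(x) = 0 ⇔ 5 - 10*x = 0.
  Factor: 5 - 10*x = -5*(2*x - 1) = 0.
  ⇒ x = 1/2

f''(x) = 20*(x - 1)*exp(-2*x)
Second-derivative test at each critical point:
  f''(1/2) = -3.6788 < 0 → local maximum

Critical points: x = 1/2 (local maximum)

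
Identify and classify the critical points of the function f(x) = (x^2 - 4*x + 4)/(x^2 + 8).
f'(x) = 4*(x^2 + 2*x - 8)/(x^4 + 16*x^2 + 64)

Solve f'(x) = 0:
  f'(x) = 4*(x - 2)*(x + 4)/(x^2 + 8)^2; the denominator is positive wherever f is defined, so f'(x) = 0 ⇔ 4*x^2 + 8*x - 32 = 0.
  Factor: 4*x^2 + 8*x - 32 = 4*(x - 2)*(x + 4) = 0.
  ⇒ x = -4, 2

f''(x) = 8*(-x^3 - 3*x^2 + 24*x + 8)/(x^6 + 24*x^4 + 192*x^2 + 512)
Second-derivative test at each critical point:
  f''(-4) = -1/24 < 0 → local maximum
  f''(2) = 1/6 > 0 → local minimum

Critical points: x = -4 (local maximum); x = 2 (local minimum)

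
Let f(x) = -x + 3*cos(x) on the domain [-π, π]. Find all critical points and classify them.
f'(x) = -3*sin(x) - 1

Solve f'(x) = 0 on [-π, π]:
  f'(x) = 0 ⇔ sin(x) = -1/3, i.e. x = arcsin(-1/3) + 2nπ or x = π − arcsin(-1/3) + 2nπ; keep the solutions lying in [-π, π].
  ⇒ x = -pi + asin(1/3) ≈ -2.8018, -asin(1/3) ≈ -0.3398

f''(x) = -3*cos(x)
Second-derivative test at each critical point:
  f''(-2.8018) = 2.8284 > 0 → local minimum
  f''(-0.3398) = -2.8284 < 0 → local maximum

Critical points: x = -pi + asin(1/3) ≈ -2.8018 (local minimum); x = -asin(1/3) ≈ -0.3398 (local maximum)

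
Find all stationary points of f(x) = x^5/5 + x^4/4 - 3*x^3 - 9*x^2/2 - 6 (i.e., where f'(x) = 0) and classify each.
f'(x) = x*(x^3 + x^2 - 9*x - 9)

Solve f'(x) = 0:
  Factor: x^4 + x^3 - 9*x^2 - 9*x = x*(x - 3)*(x + 1)*(x + 3) = 0.
  ⇒ x = -3, -1, 0, 3

f''(x) = 4*x^3 + 3*x^2 - 18*x - 9
Second-derivative test at each critical point:
  f''(-3) = -36 < 0 → local maximum
  f''(-1) = 8 > 0 → local minimum
  f''(0) = -9 < 0 → local maximum
  f''(3) = 72 > 0 → local minimum

Critical points: x = -3 (local maximum); x = -1 (local minimum); x = 0 (local maximum); x = 3 (local minimum)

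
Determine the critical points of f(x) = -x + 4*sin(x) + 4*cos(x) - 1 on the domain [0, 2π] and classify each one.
f'(x) = 4*sqrt(2)*cos(x + pi/4) - 1

Solve f'(x) = 0 on [0, 2π]:
  f'(x) = 0 ⇔ -4*sin(x) + 4*cos(x) = 1. Write the left side as R·cos(x + φ) with R = √(4² + 4²) = 4*sqrt(2), cos φ = sqrt(2)/2, sin φ = sqrt(2)/2; then cos(x + φ) = sqrt(2)/8. Solve for x and keep the solutions lying in [0, 2π].
  ⇒ x = atan((-1 + sqrt(31))/(1 + sqrt(31))) ≈ 0.6077, atan((-sqrt(31) - 1)/(1 - sqrt(31))) + pi ≈ 4.1047

f''(x) = -4*sqrt(2)*sin(x + pi/4)
Second-derivative test at each critical point:
  f''(0.6077) = -5.5678 < 0 → local maximum
  f''(4.1047) = 5.5678 > 0 → local minimum

Critical points: x = atan((-1 + sqrt(31))/(1 + sqrt(31))) ≈ 0.6077 (local maximum); x = atan((-sqrt(31) - 1)/(1 - sqrt(31))) + pi ≈ 4.1047 (local minimum)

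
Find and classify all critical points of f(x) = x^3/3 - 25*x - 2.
f'(x) = x^2 - 25

Solve f'(x) = 0:
  Factor: x^2 - 25 = (x - 5)*(x + 5) = 0.
  ⇒ x = -5, 5

f''(x) = 2*x
Second-derivative test at each critical point:
  f''(-5) = -10 < 0 → local maximum
  f''(5) = 10 > 0 → local minimum

Critical points: x = -5 (local maximum); x = 5 (local minimum)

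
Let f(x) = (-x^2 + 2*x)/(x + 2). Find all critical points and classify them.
f'(x) = (-x^2 - 4*x + 4)/(x^2 + 4*x + 4)

Solve f'(x) = 0:
  f'(x) = -(x^2 + 4*x - 4)/(x + 2)^2; the denominator is positive wherever f is defined, so f'(x) = 0 ⇔ -x^2 - 4*x + 4 = 0.
  x^2 + 4*x - 4 = 0 has no rational roots; quadratic formula: x = (-4 ± √32)/2.
  ⇒ x = -2*sqrt(2) - 2 ≈ -4.8284, -2 + 2*sqrt(2) ≈ 0.8284

f''(x) = -16/(x^3 + 6*x^2 + 12*x + 8)
Second-derivative test at each critical point:
  f''(-4.8284) = 0.7071 > 0 → local minimum
  f''(0.8284) = -0.7071 < 0 → local maximum

Critical points: x = -2*sqrt(2) - 2 ≈ -4.8284 (local minimum); x = -2 + 2*sqrt(2) ≈ 0.8284 (local maximum)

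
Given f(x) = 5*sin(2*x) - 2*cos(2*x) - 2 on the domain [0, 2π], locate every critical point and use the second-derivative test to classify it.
f'(x) = 4*sin(2*x) + 10*cos(2*x)

Solve f'(x) = 0 on [0, 2π]:
  f'(x) = 0 ⇔ 5*cos(2*x) = -2*sin(2*x) ⇔ tan(2*x) = -5/2, i.e. 2*x = arctan(-5/2) + nπ; keep the solutions lying in [0, 2π].
  ⇒ x = -atan(5/2)/2 + pi/2 ≈ 0.9757, pi - atan(5/2)/2 ≈ 2.5464, -atan(5/2)/2 + 3*pi/2 ≈ 4.1172, -atan(5/2)/2 + 2*pi ≈ 5.6880

f''(x) = -20*sin(2*x) + 8*cos(2*x)
Second-derivative test at each critical point:
  f''(0.9757) = -21.5407 < 0 → local maximum
  f''(2.5464) = 21.5407 > 0 → local minimum
  f''(4.1172) = -21.5407 < 0 → local maximum
  f''(5.6880) = 21.5407 > 0 → local minimum

Critical points: x = -atan(5/2)/2 + pi/2 ≈ 0.9757 (local maximum); x = pi - atan(5/2)/2 ≈ 2.5464 (local minimum); x = -atan(5/2)/2 + 3*pi/2 ≈ 4.1172 (local maximum); x = -atan(5/2)/2 + 2*pi ≈ 5.6880 (local minimum)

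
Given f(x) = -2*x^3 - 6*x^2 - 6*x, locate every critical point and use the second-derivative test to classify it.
f'(x) = -6*x^2 - 12*x - 6

Solve f'(x) = 0:
  Factor: -6*x^2 - 12*x - 6 = -6*(x + 1)^2 = 0.
  ⇒ x = -1

f''(x) = -12*x - 12
Second-derivative test at each critical point:
  f''(-1) = 0, so the second-derivative test is inconclusive; use the first-derivative test: f'(-5/4) = -0.3750, f'(-3/4) = -0.3750 — f' is negative on both sides (no sign change) → neither a local maximum nor a local minimum

Critical points: x = -1 (neither)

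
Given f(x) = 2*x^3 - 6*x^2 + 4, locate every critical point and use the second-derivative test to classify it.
f'(x) = 6*x*(x - 2)

Solve f'(x) = 0:
  Factor: 6*x^2 - 12*x = 6*x*(x - 2) = 0.
  ⇒ x = 0, 2

f''(x) = 12*x - 12
Second-derivative test at each critical point:
  f''(0) = -12 < 0 → local maximum
  f''(2) = 12 > 0 → local minimum

Critical points: x = 0 (local maximum); x = 2 (local minimum)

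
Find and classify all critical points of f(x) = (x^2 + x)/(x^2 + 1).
f'(x) = (-x^2 + 2*x + 1)/(x^4 + 2*x^2 + 1)

Solve f'(x) = 0:
  f'(x) = -(x^2 - 2*x - 1)/(x^2 + 1)^2; the denominator is positive wherever f is defined, so f'(x) = 0 ⇔ -x^2 + 2*x + 1 = 0.
  x^2 - 2*x - 1 = 0 has no rational roots; quadratic formula: x = (2 ± √8)/2.
  ⇒ x = 1 - sqrt(2) ≈ -0.4142, 1 + sqrt(2) ≈ 2.4142

f''(x) = 2*(x^3 - 3*x^2 - 3*x + 1)/(x^6 + 3*x^4 + 3*x^2 + 1)
Second-derivative test at each critical point:
  f''(-0.4142) = 2.0607 > 0 → local minimum
  f''(2.4142) = -0.0607 < 0 → local maximum

Critical points: x = 1 - sqrt(2) ≈ -0.4142 (local minimum); x = 1 + sqrt(2) ≈ 2.4142 (local maximum)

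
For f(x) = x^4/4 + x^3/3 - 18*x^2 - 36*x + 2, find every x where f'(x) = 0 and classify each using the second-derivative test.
f'(x) = x^3 + x^2 - 36*x - 36

Solve f'(x) = 0:
  Factor: x^3 + x^2 - 36*x - 36 = (x - 6)*(x + 1)*(x + 6) = 0.
  ⇒ x = -6, -1, 6

f''(x) = 3*x^2 + 2*x - 36
Second-derivative test at each critical point:
  f''(-6) = 60 > 0 → local minimum
  f''(-1) = -35 < 0 → local maximum
  f''(6) = 84 > 0 → local minimum

Critical points: x = -6 (local minimum); x = -1 (local maximum); x = 6 (local minimum)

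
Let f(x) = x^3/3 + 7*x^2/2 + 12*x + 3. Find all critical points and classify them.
f'(x) = x^2 + 7*x + 12

Solve f'(x) = 0:
  Factor: x^2 + 7*x + 12 = (x + 3)*(x + 4) = 0.
  ⇒ x = -4, -3

f''(x) = 2*x + 7
Second-derivative test at each critical point:
  f''(-4) = -1 < 0 → local maximum
  f''(-3) = 1 > 0 → local minimum

Critical points: x = -4 (local maximum); x = -3 (local minimum)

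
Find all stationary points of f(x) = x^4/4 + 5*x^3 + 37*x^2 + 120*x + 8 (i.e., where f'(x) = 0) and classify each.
f'(x) = x^3 + 15*x^2 + 74*x + 120

Solve f'(x) = 0:
  Factor: x^3 + 15*x^2 + 74*x + 120 = (x + 4)*(x + 5)*(x + 6) = 0.
  ⇒ x = -6, -5, -4

f''(x) = 3*x^2 + 30*x + 74
Second-derivative test at each critical point:
  f''(-6) = 2 > 0 → local minimum
  f''(-5) = -1 < 0 → local maximum
  f''(-4) = 2 > 0 → local minimum

Critical points: x = -6 (local minimum); x = -5 (local maximum); x = -4 (local minimum)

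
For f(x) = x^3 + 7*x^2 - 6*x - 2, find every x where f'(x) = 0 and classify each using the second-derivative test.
f'(x) = 3*x^2 + 14*x - 6

Solve f'(x) = 0:
  3*x^2 + 14*x - 6 = 0 has no rational roots; quadratic formula: x = (-14 ± √268)/6.
  ⇒ x = -sqrt(67)/3 - 7/3 ≈ -5.0618, -7/3 + sqrt(67)/3 ≈ 0.3951

f''(x) = 6*x + 14
Second-derivative test at each critical point:
  f''(-5.0618) = -16.3707 < 0 → local maximum
  f''(0.3951) = 16.3707 > 0 → local minimum

Critical points: x = -sqrt(67)/3 - 7/3 ≈ -5.0618 (local maximum); x = -7/3 + sqrt(67)/3 ≈ 0.3951 (local minimum)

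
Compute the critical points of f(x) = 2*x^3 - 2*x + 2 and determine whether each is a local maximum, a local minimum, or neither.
f'(x) = 6*x^2 - 2

Solve f'(x) = 0:
  Factor: 6*x^2 - 2 = 2*(3*x^2 - 1); 3*x^2 - 1 = 0 has no rational roots; quadratic formula: x = (0 ± √12)/6.
  ⇒ x = -sqrt(3)/3 ≈ -0.5774, sqrt(3)/3 ≈ 0.5774

f''(x) = 12*x
Second-derivative test at each critical point:
  f''(-0.5774) = -6.9282 < 0 → local maximum
  f''(0.5774) = 6.9282 > 0 → local minimum

Critical points: x = -sqrt(3)/3 ≈ -0.5774 (local maximum); x = sqrt(3)/3 ≈ 0.5774 (local minimum)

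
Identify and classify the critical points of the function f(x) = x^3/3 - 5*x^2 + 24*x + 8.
f'(x) = x^2 - 10*x + 24

Solve f'(x) = 0:
  Factor: x^2 - 10*x + 24 = (x - 6)*(x - 4) = 0.
  ⇒ x = 4, 6

f''(x) = 2*x - 10
Second-derivative test at each critical point:
  f''(4) = -2 < 0 → local maximum
  f''(6) = 2 > 0 → local minimum

Critical points: x = 4 (local maximum); x = 6 (local minimum)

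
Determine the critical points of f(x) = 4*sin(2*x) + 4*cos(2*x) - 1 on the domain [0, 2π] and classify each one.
f'(x) = 8*sqrt(2)*cos(2*x + pi/4)

Solve f'(x) = 0 on [0, 2π]:
  f'(x) = 0 ⇔ 4*cos(2*x) = 4*sin(2*x) ⇔ tan(2*x) = 1, i.e. 2*x = arctan(1) + nπ; keep the solutions lying in [0, 2π].
  ⇒ x = pi/8 ≈ 0.3927, 5*pi/8 ≈ 1.9635, 9*pi/8 ≈ 3.5343, 13*pi/8 ≈ 5.1051

f''(x) = -16*sqrt(2)*sin(2*x + pi/4)
Second-derivative test at each critical point:
  f''(0.3927) = -22.6274 < 0 → local maximum
  f''(1.9635) = 22.6274 > 0 → local minimum
  f''(3.5343) = -22.6274 < 0 → local maximum
  f''(5.1051) = 22.6274 > 0 → local minimum

Critical points: x = pi/8 ≈ 0.3927 (local maximum); x = 5*pi/8 ≈ 1.9635 (local minimum); x = 9*pi/8 ≈ 3.5343 (local maximum); x = 13*pi/8 ≈ 5.1051 (local minimum)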